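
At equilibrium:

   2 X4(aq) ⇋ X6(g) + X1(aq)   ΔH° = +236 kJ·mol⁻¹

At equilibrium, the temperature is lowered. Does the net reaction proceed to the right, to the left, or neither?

left

The forward reaction is endothermic. Lowering T favours the exothermic direction — shift to the left.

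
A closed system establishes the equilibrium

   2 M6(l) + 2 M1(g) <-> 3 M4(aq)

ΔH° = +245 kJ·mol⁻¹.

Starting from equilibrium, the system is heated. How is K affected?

K depends on temperature via the van 't Hoff relation. The forward reaction is endothermic, so raising T increases K.

increases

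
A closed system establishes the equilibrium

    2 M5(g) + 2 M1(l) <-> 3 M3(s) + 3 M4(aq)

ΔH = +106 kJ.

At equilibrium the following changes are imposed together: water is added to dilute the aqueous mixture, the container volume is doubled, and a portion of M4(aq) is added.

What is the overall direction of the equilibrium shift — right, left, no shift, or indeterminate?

Dilution lowers every aqueous concentration by the same factor. Δn_aq = 3 − 0 = +3, so the system shifts toward the side with more dissolved moles — to the right.
Gas moles: reactants 2, products 0 (Δn_gas = -2). Expansion shifts the system toward the side with more moles of gas — to the left.
Adding M4 (aq), a product, drives the reaction to the left.
The individual effects push in opposite directions; without quantitative information the net direction cannot be determined.

cannot be determined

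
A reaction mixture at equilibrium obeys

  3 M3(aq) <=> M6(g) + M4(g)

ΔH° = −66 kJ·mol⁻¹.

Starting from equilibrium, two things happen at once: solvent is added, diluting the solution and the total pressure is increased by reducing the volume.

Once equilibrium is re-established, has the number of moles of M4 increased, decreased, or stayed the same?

decreases

Dilution lowers every aqueous concentration by the same factor. Δn_aq = 0 − 3 = -3, so the system shifts toward the side with more dissolved moles — to the left.
Gas moles: reactants 0, products 2 (Δn_gas = +2). Compression shifts the system toward the side with fewer moles of gas — to the left.
The net shift is to the left. M4 is a product, so its amount decreases.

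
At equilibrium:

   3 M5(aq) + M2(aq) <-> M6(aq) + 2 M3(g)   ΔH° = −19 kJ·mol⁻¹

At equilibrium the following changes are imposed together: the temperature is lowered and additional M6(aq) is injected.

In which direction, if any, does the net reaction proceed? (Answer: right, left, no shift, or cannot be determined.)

The forward reaction is exothermic. Lowering T favours the exothermic direction — shift to the right.
Adding M6 (aq), a product, drives the reaction to the left.
The individual effects push in opposite directions; without quantitative information the net direction cannot be determined.

cannot be determined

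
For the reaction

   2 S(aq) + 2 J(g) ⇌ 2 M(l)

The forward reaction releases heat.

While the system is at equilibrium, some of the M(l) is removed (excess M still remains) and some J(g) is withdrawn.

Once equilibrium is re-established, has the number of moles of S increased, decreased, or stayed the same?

increases

M is a pure liquid; its activity is 1 regardless of amount, so Q is unaffected — no shift from this change.
Removing J (g), a reactant, drives the reaction to the left.
The net shift is to the left. S is a reactant, so its amount increases.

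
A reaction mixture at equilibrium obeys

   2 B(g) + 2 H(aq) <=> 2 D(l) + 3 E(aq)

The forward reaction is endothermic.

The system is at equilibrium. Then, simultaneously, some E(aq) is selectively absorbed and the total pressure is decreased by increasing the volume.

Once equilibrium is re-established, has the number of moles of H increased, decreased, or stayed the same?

cannot be determined

Removing E (aq), a product, drives the reaction to the right.
Gas moles: reactants 2, products 0 (Δn_gas = -2). Expansion shifts the system toward the side with more moles of gas — to the left.
The two effects oppose each other, so the net shift — and hence the change in H — cannot be determined from the given information.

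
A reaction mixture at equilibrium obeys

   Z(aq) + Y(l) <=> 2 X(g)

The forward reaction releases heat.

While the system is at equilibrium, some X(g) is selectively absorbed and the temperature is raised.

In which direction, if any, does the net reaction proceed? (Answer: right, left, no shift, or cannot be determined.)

Removing X (g), a product, drives the reaction to the right.
The forward reaction is exothermic. Raising T favours the endothermic direction — shift to the left.
The individual effects push in opposite directions; without quantitative information the net direction cannot be determined.

cannot be determined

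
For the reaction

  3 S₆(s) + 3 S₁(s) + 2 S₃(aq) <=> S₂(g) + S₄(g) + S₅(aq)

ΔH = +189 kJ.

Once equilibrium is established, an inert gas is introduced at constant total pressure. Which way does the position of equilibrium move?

Adding inert gas at constant total pressure expands the volume and lowers every reacting partial pressure. With Δn_gas = 2 − 0 = +2, Q moves away from K toward the side with fewer gas moles, so the system shifts toward the side with more gas moles — to the right.

right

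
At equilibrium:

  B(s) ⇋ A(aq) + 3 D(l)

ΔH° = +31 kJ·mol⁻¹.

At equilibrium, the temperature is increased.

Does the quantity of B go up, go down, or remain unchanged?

decreases

The forward reaction is endothermic. Raising T favours the endothermic direction — shift to the right.
The net shift is to the right. B is a reactant, so its amount decreases.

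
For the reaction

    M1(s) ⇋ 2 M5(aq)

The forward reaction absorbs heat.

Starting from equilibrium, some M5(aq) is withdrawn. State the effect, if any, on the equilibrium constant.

unchanged

The equilibrium constant depends only on temperature. This perturbation may move the position of equilibrium, but since T is unchanged, K itself is unchanged.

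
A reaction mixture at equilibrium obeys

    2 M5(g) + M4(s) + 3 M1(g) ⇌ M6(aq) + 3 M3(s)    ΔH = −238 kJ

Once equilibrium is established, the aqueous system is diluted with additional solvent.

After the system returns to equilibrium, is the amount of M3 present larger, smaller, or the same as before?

Dilution lowers every aqueous concentration by the same factor. Δn_aq = 1 − 0 = +1, so the system shifts toward the side with more dissolved moles — to the right.
The net shift is to the right. M3 is a product, so its amount increases.

increases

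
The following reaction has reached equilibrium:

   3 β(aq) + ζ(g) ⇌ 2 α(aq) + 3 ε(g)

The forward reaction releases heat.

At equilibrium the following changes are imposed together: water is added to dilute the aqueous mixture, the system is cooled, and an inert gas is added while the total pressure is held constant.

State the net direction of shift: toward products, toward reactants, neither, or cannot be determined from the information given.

Dilution lowers every aqueous concentration by the same factor. Δn_aq = 2 − 3 = -1, so the system shifts toward the side with more dissolved moles — to the left.
The forward reaction is exothermic. Lowering T favours the exothermic direction — shift to the right.
Adding inert gas at constant total pressure expands the volume and lowers every reacting partial pressure. With Δn_gas = 3 − 1 = +2, Q moves away from K toward the side with fewer gas moles, so the system shifts toward the side with more gas moles — to the right.
The individual effects push in opposite directions; without quantitative information the net direction cannot be determined.

cannot be determined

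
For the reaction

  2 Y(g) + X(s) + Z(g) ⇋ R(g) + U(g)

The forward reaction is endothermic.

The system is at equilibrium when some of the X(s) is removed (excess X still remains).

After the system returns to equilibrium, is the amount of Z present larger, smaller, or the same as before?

X is a pure solid; its activity is 1 regardless of amount, so Q is unaffected — no shift from this change.
No net shift occurs, so the amount of Z is unchanged.

unchanged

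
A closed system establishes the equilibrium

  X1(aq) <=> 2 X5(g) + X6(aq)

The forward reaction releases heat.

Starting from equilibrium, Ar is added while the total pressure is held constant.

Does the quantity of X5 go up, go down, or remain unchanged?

Adding inert gas at constant total pressure expands the volume and lowers every reacting partial pressure. With Δn_gas = 2 − 0 = +2, Q moves away from K toward the side with fewer gas moles, so the system shifts toward the side with more gas moles — to the right.
The net shift is to the right. X5 is a product, so its amount increases.

increases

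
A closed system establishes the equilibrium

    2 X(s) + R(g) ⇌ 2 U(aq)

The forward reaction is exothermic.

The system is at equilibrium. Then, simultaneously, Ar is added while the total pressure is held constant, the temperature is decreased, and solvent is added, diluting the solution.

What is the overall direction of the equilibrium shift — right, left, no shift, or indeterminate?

cannot be determined

Adding inert gas at constant total pressure expands the volume and lowers every reacting partial pressure. With Δn_gas = 0 − 1 = -1, Q moves away from K toward the side with fewer gas moles, so the system shifts toward the side with more gas moles — to the left.
The forward reaction is exothermic. Lowering T favours the exothermic direction — shift to the right.
Dilution lowers every aqueous concentration by the same factor. Δn_aq = 2 − 0 = +2, so the system shifts toward the side with more dissolved moles — to the right.
The individual effects push in opposite directions; without quantitative information the net direction cannot be determined.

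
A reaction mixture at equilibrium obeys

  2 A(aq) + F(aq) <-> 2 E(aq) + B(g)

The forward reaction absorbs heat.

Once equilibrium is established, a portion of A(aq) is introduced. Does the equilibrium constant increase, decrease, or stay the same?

The equilibrium constant depends only on temperature. This perturbation may move the position of equilibrium, but since T is unchanged, K itself is unchanged.

unchanged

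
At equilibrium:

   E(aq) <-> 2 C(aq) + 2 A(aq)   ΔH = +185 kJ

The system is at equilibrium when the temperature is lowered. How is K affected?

decreases

K depends on temperature via the van 't Hoff relation. The forward reaction is endothermic, so lowering T decreases K.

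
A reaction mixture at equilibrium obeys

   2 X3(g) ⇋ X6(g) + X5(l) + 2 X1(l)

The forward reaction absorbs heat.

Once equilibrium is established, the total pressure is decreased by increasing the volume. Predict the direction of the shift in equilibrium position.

Gas moles: reactants 2, products 1 (Δn_gas = -1). Expansion shifts the system toward the side with more moles of gas — to the left.

left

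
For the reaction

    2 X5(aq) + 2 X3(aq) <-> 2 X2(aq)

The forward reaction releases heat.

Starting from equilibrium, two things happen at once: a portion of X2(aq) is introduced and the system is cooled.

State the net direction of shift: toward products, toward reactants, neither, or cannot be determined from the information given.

Adding X2 (aq), a product, drives the reaction to the left.
The forward reaction is exothermic. Lowering T favours the exothermic direction — shift to the right.
The individual effects push in opposite directions; without quantitative information the net direction cannot be determined.

cannot be determined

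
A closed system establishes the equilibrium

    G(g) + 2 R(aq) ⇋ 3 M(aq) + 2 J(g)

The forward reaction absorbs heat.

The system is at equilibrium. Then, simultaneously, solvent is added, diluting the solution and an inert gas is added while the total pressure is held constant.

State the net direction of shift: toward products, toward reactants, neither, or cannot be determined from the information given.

right

Dilution lowers every aqueous concentration by the same factor. Δn_aq = 3 − 2 = +1, so the system shifts toward the side with more dissolved moles — to the right.
Adding inert gas at constant total pressure expands the volume and lowers every reacting partial pressure. With Δn_gas = 2 − 1 = +1, Q moves away from K toward the side with fewer gas moles, so the system shifts toward the side with more gas moles — to the right.
All effects act in the same direction — net shift to the right.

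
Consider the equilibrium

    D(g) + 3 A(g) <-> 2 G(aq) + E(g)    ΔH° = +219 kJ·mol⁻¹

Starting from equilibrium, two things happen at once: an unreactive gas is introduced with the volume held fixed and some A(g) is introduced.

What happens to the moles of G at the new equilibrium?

increases

At constant volume, adding an inert gas leaves every reacting species' partial pressure unchanged, so Q is unchanged — no shift from this change.
Adding A (g), a reactant, drives the reaction to the right.
The net shift is to the right. G is a product, so its amount increases.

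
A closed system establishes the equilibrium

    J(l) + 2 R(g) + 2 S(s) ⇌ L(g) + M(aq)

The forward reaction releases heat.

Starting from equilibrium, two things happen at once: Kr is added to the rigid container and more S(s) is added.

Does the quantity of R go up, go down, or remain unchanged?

unchanged

At constant volume, adding an inert gas leaves every reacting species' partial pressure unchanged, so Q is unchanged — no shift from this change.
S is a pure solid; its activity is 1 regardless of amount, so Q is unaffected — no shift from this change.
No net shift occurs, so the amount of R is unchanged.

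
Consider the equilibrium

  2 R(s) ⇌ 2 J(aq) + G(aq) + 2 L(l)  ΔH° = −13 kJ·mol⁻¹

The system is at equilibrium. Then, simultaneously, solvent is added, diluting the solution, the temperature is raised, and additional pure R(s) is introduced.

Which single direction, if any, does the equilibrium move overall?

Dilution lowers every aqueous concentration by the same factor. Δn_aq = 3 − 0 = +3, so the system shifts toward the side with more dissolved moles — to the right.
The forward reaction is exothermic. Raising T favours the endothermic direction — shift to the left.
R is a pure solid; its activity is 1 regardless of amount, so Q is unaffected — no shift from this change.
The individual effects push in opposite directions; without quantitative information the net direction cannot be determined.

cannot be determined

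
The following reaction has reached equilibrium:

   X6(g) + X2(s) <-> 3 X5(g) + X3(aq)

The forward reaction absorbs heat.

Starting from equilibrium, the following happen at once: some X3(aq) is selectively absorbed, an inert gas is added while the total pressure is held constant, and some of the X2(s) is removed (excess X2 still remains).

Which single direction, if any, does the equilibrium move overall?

Removing X3 (aq), a product, drives the reaction to the right.
Adding inert gas at constant total pressure expands the volume and lowers every reacting partial pressure. With Δn_gas = 3 − 1 = +2, Q moves away from K toward the side with fewer gas moles, so the system shifts toward the side with more gas moles — to the right.
X2 is a pure solid; its activity is 1 regardless of amount, so Q is unaffected — no shift from this change.
Only the nonzero effect(s) matter; the net shift is to the right.

right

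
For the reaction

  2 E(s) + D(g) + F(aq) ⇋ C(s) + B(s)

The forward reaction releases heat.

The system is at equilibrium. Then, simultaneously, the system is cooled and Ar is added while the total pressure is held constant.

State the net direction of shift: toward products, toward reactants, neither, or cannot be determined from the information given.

The forward reaction is exothermic. Lowering T favours the exothermic direction — shift to the right.
Adding inert gas at constant total pressure expands the volume and lowers every reacting partial pressure. With Δn_gas = 0 − 1 = -1, Q moves away from K toward the side with fewer gas moles, so the system shifts toward the side with more gas moles — to the left.
The individual effects push in opposite directions; without quantitative information the net direction cannot be determined.

cannot be determined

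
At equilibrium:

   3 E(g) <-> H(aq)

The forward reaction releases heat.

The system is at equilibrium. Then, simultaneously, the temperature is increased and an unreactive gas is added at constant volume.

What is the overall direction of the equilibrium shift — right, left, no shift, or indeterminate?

left

The forward reaction is exothermic. Raising T favours the endothermic direction — shift to the left.
At constant volume, adding an inert gas leaves every reacting species' partial pressure unchanged, so Q is unchanged — no shift from this change.
Only the nonzero effect(s) matter; the net shift is to the left.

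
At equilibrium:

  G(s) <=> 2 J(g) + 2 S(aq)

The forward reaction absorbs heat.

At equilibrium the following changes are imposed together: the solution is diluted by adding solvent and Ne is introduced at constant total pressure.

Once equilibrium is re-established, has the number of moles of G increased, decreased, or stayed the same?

Dilution lowers every aqueous concentration by the same factor. Δn_aq = 2 − 0 = +2, so the system shifts toward the side with more dissolved moles — to the right.
Adding inert gas at constant total pressure expands the volume and lowers every reacting partial pressure. With Δn_gas = 2 − 0 = +2, Q moves away from K toward the side with fewer gas moles, so the system shifts toward the side with more gas moles — to the right.
The net shift is to the right. G is a reactant, so its amount decreases.

decreases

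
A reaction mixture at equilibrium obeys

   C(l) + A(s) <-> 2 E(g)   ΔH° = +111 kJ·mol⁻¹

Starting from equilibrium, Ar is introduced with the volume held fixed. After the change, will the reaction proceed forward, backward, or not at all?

no shift

At constant volume, adding an inert gas leaves every reacting species' partial pressure unchanged, so Q is unchanged — no shift from this change.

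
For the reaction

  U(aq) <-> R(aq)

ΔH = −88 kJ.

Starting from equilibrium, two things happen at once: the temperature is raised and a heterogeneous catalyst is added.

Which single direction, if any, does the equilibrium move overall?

left

The forward reaction is exothermic. Raising T favours the endothermic direction — shift to the left.
A catalyst speeds both forward and reverse rates equally; it changes neither Q nor K — no shift from this change.
Only the nonzero effect(s) matter; the net shift is to the left.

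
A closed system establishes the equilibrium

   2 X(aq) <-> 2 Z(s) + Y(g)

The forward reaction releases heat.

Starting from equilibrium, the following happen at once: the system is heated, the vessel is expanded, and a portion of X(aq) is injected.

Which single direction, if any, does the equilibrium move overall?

The forward reaction is exothermic. Raising T favours the endothermic direction — shift to the left.
Gas moles: reactants 0, products 1 (Δn_gas = +1). Expansion shifts the system toward the side with more moles of gas — to the right.
Adding X (aq), a reactant, drives the reaction to the right.
The individual effects push in opposite directions; without quantitative information the net direction cannot be determined.

cannot be determined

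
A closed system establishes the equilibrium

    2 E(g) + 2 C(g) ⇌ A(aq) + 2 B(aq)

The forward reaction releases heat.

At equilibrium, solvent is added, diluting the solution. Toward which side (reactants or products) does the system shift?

Dilution lowers every aqueous concentration by the same factor. Δn_aq = 3 − 0 = +3, so the system shifts toward the side with more dissolved moles — to the right.

right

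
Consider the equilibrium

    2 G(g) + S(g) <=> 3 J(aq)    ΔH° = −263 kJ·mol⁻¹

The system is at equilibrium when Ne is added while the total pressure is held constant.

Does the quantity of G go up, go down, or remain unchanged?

Adding inert gas at constant total pressure expands the volume and lowers every reacting partial pressure. With Δn_gas = 0 − 3 = -3, Q moves away from K toward the side with fewer gas moles, so the system shifts toward the side with more gas moles — to the left.
The net shift is to the left. G is a reactant, so its amount increases.

increases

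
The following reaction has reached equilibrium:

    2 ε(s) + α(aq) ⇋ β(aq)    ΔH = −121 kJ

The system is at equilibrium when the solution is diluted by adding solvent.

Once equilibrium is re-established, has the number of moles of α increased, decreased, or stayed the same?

unchanged

Dilution scales every aqueous concentration by the same factor. Δn_aq = 1 − 1 = 0, so Q is unchanged — no shift.
No net shift occurs, so the amount of α is unchanged.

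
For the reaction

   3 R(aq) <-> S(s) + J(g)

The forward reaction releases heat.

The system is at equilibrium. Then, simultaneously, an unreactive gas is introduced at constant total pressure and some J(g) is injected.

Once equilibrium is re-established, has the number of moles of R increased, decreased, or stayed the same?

cannot be determined

Adding inert gas at constant total pressure expands the volume and lowers every reacting partial pressure. With Δn_gas = 1 − 0 = +1, Q moves away from K toward the side with fewer gas moles, so the system shifts toward the side with more gas moles — to the right.
Adding J (g), a product, drives the reaction to the left.
The two effects oppose each other, so the net shift — and hence the change in R — cannot be determined from the given information.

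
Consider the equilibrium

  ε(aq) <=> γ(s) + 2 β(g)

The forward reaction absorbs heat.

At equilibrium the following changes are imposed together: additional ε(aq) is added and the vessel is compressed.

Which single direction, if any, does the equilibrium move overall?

Adding ε (aq), a reactant, drives the reaction to the right.
Gas moles: reactants 0, products 2 (Δn_gas = +2). Compression shifts the system toward the side with fewer moles of gas — to the left.
The individual effects push in opposite directions; without quantitative information the net direction cannot be determined.

cannot be determined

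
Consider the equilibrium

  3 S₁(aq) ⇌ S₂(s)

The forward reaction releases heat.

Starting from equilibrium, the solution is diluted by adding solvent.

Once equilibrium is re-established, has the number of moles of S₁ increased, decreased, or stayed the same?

Dilution lowers every aqueous concentration by the same factor. Δn_aq = 0 − 3 = -3, so the system shifts toward the side with more dissolved moles — to the left.
The net shift is to the left. S₁ is a reactant, so its amount increases.

increases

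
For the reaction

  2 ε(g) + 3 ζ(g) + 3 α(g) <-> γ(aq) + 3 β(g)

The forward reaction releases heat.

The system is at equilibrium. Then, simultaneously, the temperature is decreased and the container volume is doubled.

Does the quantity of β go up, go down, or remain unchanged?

cannot be determined

The forward reaction is exothermic. Lowering T favours the exothermic direction — shift to the right.
Gas moles: reactants 8, products 3 (Δn_gas = -5). Expansion shifts the system toward the side with more moles of gas — to the left.
The two effects oppose each other, so the net shift — and hence the change in β — cannot be determined from the given information.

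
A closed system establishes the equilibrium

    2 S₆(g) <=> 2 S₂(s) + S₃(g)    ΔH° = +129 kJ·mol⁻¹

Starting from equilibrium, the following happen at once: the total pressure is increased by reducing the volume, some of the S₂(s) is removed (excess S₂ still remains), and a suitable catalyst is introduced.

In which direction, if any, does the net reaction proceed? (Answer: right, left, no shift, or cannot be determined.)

right

Gas moles: reactants 2, products 1 (Δn_gas = -1). Compression shifts the system toward the side with fewer moles of gas — to the right.
S₂ is a pure solid; its activity is 1 regardless of amount, so Q is unaffected — no shift from this change.
A catalyst speeds both forward and reverse rates equally; it changes neither Q nor K — no shift from this change.
Only the nonzero effect(s) matter; the net shift is to the right.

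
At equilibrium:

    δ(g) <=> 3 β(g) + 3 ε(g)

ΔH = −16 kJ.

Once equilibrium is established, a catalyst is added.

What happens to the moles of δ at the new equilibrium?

unchanged

A catalyst speeds both forward and reverse rates equally; it changes neither Q nor K — no shift from this change.
No net shift occurs, so the amount of δ is unchanged.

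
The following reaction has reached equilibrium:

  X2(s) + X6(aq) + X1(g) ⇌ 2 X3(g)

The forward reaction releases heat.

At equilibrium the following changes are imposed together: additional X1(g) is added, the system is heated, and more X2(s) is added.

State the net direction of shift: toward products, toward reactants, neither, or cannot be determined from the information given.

cannot be determined

Adding X1 (g), a reactant, drives the reaction to the right.
The forward reaction is exothermic. Raising T favours the endothermic direction — shift to the left.
X2 is a pure solid; its activity is 1 regardless of amount, so Q is unaffected — no shift from this change.
The individual effects push in opposite directions; without quantitative information the net direction cannot be determined.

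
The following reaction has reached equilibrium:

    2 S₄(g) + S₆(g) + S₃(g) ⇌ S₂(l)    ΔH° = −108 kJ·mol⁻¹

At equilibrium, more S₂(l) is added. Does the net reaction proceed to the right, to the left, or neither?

no shift

S₂ is a pure liquid; its activity is 1 regardless of amount, so Q is unaffected — no shift from this change.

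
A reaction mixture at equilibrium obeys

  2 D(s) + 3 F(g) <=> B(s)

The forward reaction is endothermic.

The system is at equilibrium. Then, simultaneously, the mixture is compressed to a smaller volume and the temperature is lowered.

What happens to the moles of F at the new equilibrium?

cannot be determined

Gas moles: reactants 3, products 0 (Δn_gas = -3). Compression shifts the system toward the side with fewer moles of gas — to the right.
The forward reaction is endothermic. Lowering T favours the exothermic direction — shift to the left.
The two effects oppose each other, so the net shift — and hence the change in F — cannot be determined from the given information.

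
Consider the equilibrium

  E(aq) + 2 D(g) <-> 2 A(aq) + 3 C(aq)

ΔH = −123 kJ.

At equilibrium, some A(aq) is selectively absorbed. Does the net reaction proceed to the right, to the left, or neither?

Removing A (aq), a product, drives the reaction to the right.

right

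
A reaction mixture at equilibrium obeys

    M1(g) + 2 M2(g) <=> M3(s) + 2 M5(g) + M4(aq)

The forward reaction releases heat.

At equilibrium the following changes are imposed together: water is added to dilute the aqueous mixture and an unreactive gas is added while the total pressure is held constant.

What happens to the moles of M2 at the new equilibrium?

Dilution lowers every aqueous concentration by the same factor. Δn_aq = 1 − 0 = +1, so the system shifts toward the side with more dissolved moles — to the right.
Adding inert gas at constant total pressure expands the volume and lowers every reacting partial pressure. With Δn_gas = 2 − 3 = -1, Q moves away from K toward the side with fewer gas moles, so the system shifts toward the side with more gas moles — to the left.
The two effects oppose each other, so the net shift — and hence the change in M2 — cannot be determined from the given information.

cannot be determined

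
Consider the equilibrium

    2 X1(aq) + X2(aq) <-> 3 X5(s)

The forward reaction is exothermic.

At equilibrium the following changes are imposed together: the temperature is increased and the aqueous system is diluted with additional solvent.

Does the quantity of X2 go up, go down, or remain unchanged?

The forward reaction is exothermic. Raising T favours the endothermic direction — shift to the left.
Dilution lowers every aqueous concentration by the same factor. Δn_aq = 0 − 3 = -3, so the system shifts toward the side with more dissolved moles — to the left.
The net shift is to the left. X2 is a reactant, so its amount increases.

increases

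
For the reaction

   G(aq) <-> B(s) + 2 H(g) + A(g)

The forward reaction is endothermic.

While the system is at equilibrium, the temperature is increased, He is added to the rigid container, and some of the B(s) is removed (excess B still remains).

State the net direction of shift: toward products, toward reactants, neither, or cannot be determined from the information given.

The forward reaction is endothermic. Raising T favours the endothermic direction — shift to the right.
At constant volume, adding an inert gas leaves every reacting species' partial pressure unchanged, so Q is unchanged — no shift from this change.
B is a pure solid; its activity is 1 regardless of amount, so Q is unaffected — no shift from this change.
Only the nonzero effect(s) matter; the net shift is to the right.

right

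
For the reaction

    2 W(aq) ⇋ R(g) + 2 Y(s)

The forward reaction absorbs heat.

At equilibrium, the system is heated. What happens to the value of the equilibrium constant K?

K depends on temperature via the van 't Hoff relation. The forward reaction is endothermic, so raising T increases K.

increases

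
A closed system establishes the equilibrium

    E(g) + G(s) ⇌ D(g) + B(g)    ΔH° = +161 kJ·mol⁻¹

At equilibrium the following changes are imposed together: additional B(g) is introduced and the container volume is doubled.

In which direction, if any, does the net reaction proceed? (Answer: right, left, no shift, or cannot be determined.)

cannot be determined

Adding B (g), a product, drives the reaction to the left.
Gas moles: reactants 1, products 2 (Δn_gas = +1). Expansion shifts the system toward the side with more moles of gas — to the right.
The individual effects push in opposite directions; without quantitative information the net direction cannot be determined.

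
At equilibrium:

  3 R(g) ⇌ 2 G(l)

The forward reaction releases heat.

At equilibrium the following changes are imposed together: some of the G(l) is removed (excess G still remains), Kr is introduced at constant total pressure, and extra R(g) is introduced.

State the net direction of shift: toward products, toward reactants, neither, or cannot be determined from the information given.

G is a pure liquid; its activity is 1 regardless of amount, so Q is unaffected — no shift from this change.
Adding inert gas at constant total pressure expands the volume and lowers every reacting partial pressure. With Δn_gas = 0 − 3 = -3, Q moves away from K toward the side with fewer gas moles, so the system shifts toward the side with more gas moles — to the left.
Adding R (g), a reactant, drives the reaction to the right.
The individual effects push in opposite directions; without quantitative information the net direction cannot be determined.

cannot be determined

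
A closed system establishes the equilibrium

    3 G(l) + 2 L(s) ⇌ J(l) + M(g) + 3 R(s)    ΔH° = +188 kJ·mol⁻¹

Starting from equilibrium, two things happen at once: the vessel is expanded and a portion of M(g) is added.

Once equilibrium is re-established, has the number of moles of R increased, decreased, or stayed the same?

Gas moles: reactants 0, products 1 (Δn_gas = +1). Expansion shifts the system toward the side with more moles of gas — to the right.
Adding M (g), a product, drives the reaction to the left.
The two effects oppose each other, so the net shift — and hence the change in R — cannot be determined from the given information.

cannot be determined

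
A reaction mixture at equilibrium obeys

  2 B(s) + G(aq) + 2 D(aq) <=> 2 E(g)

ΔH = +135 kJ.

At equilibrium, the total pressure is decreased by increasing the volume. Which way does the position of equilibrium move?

right

Gas moles: reactants 0, products 2 (Δn_gas = +2). Expansion shifts the system toward the side with more moles of gas — to the right.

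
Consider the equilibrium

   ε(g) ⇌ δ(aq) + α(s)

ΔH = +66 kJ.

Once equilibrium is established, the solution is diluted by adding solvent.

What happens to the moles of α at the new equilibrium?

Dilution lowers every aqueous concentration by the same factor. Δn_aq = 1 − 0 = +1, so the system shifts toward the side with more dissolved moles — to the right.
The net shift is to the right. α is a product, so its amount increases.

increases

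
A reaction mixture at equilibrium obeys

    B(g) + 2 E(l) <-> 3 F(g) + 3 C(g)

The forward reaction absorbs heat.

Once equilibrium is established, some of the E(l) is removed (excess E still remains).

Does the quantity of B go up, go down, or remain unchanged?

unchanged

E is a pure liquid; its activity is 1 regardless of amount, so Q is unaffected — no shift from this change.
No net shift occurs, so the amount of B is unchanged.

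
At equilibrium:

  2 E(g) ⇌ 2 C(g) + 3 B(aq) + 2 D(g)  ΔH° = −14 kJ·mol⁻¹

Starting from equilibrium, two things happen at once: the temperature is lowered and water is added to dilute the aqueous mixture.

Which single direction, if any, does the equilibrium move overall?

The forward reaction is exothermic. Lowering T favours the exothermic direction — shift to the right.
Dilution lowers every aqueous concentration by the same factor. Δn_aq = 3 − 0 = +3, so the system shifts toward the side with more dissolved moles — to the right.
All effects act in the same direction — net shift to the right.

right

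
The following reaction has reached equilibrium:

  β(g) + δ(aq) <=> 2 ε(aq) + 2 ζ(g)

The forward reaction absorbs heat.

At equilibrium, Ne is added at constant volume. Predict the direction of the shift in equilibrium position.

no shift

At constant volume, adding an inert gas leaves every reacting species' partial pressure unchanged, so Q is unchanged — no shift from this change.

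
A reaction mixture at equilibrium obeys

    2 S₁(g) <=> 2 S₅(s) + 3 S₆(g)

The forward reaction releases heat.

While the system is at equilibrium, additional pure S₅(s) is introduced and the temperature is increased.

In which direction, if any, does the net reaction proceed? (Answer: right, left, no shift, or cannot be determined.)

S₅ is a pure solid; its activity is 1 regardless of amount, so Q is unaffected — no shift from this change.
The forward reaction is exothermic. Raising T favours the endothermic direction — shift to the left.
Only the nonzero effect(s) matter; the net shift is to the left.

left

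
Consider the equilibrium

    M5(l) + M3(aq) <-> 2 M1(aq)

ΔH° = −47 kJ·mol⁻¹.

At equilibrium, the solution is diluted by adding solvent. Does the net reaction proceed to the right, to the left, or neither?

Dilution lowers every aqueous concentration by the same factor. Δn_aq = 2 − 1 = +1, so the system shifts toward the side with more dissolved moles — to the right.

right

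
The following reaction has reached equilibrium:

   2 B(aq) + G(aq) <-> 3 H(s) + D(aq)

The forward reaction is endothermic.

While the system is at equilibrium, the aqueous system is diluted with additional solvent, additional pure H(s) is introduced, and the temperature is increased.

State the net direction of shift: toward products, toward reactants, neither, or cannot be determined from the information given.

cannot be determined

Dilution lowers every aqueous concentration by the same factor. Δn_aq = 1 − 3 = -2, so the system shifts toward the side with more dissolved moles — to the left.
H is a pure solid; its activity is 1 regardless of amount, so Q is unaffected — no shift from this change.
The forward reaction is endothermic. Raising T favours the endothermic direction — shift to the right.
The individual effects push in opposite directions; without quantitative information the net direction cannot be determined.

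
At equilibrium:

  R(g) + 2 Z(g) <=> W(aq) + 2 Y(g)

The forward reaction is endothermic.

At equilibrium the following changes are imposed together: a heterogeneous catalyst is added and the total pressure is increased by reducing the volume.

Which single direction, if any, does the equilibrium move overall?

right

A catalyst speeds both forward and reverse rates equally; it changes neither Q nor K — no shift from this change.
Gas moles: reactants 3, products 2 (Δn_gas = -1). Compression shifts the system toward the side with fewer moles of gas — to the right.
Only the nonzero effect(s) matter; the net shift is to the right.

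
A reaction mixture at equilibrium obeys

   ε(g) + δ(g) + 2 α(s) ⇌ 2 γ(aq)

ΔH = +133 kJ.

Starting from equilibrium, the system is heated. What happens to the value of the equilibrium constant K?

increases

K depends on temperature via the van 't Hoff relation. The forward reaction is endothermic, so raising T increases K.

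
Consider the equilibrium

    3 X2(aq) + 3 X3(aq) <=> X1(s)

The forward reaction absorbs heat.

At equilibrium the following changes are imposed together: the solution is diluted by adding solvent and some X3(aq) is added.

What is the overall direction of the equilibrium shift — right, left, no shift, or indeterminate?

Dilution lowers every aqueous concentration by the same factor. Δn_aq = 0 − 6 = -6, so the system shifts toward the side with more dissolved moles — to the left.
Adding X3 (aq), a reactant, drives the reaction to the right.
The individual effects push in opposite directions; without quantitative information the net direction cannot be determined.

cannot be determined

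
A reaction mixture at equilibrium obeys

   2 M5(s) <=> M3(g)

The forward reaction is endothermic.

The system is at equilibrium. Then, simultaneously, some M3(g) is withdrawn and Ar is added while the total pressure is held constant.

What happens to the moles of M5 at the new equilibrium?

Removing M3 (g), a product, drives the reaction to the right.
Adding inert gas at constant total pressure expands the volume and lowers every reacting partial pressure. With Δn_gas = 1 − 0 = +1, Q moves away from K toward the side with fewer gas moles, so the system shifts toward the side with more gas moles — to the right.
The net shift is to the right. M5 is a reactant, so its amount decreases.

decreases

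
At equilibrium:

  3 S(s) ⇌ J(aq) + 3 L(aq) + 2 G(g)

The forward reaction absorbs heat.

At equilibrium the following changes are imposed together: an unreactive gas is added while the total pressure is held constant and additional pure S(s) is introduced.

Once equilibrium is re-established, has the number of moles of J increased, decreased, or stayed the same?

increases

Adding inert gas at constant total pressure expands the volume and lowers every reacting partial pressure. With Δn_gas = 2 − 0 = +2, Q moves away from K toward the side with fewer gas moles, so the system shifts toward the side with more gas moles — to the right.
S is a pure solid; its activity is 1 regardless of amount, so Q is unaffected — no shift from this change.
The net shift is to the right. J is a product, so its amount increases.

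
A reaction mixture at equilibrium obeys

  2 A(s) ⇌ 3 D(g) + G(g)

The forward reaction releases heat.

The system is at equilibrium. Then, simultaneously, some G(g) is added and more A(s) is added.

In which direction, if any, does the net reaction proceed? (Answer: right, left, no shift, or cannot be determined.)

left

Adding G (g), a product, drives the reaction to the left.
A is a pure solid; its activity is 1 regardless of amount, so Q is unaffected — no shift from this change.
Only the nonzero effect(s) matter; the net shift is to the left.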